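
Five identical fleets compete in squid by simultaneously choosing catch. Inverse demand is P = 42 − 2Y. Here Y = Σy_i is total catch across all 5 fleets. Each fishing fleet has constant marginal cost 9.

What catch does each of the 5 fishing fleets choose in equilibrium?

2.75

A representative fishing fleet's profit is π_i = y_i(42 − 2Y) − 9y_i, with Y = y_i + Σ_{j≠i} y_j.
First-order condition: 33 − 4y_i − 2Σ_{j≠i} y_j = 0.
Imposing symmetry (y_j = y for all j) turns Σ_{j≠i} y_j into 4y, so 33 = 12y and y = 2.75.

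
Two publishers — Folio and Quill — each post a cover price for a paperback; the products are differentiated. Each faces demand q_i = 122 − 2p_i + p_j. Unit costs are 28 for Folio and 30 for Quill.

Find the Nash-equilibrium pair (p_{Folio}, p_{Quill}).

Folio's profit: π = (p_{Folio} − 28)(122 − 2p_{Folio} + p_{Quill}).
∂π/∂p_{Folio} = 178 − 4p_{Folio} + p_{Quill} = 0 ⇒ p_{Folio} = 44.5 + 0.25p_{Quill}.
Similarly p_{Quill} = 45.5 + 0.25p_{Folio}.
Plugging p_{Quill} into Folio's best response: p_{Folio} = 44.5 + 0.25(45.5 + 0.25p_{Folio}) ⇒ 0.9375p_{Folio} = 55.875, so p_{Folio} = 59.6.
Then p_{Quill} = 45.5 + 0.25·59.6 = 60.4.

59.6, 60.4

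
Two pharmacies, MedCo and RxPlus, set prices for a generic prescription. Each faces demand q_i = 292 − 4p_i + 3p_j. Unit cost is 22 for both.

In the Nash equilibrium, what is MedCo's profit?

MedCo's profit: π = (p_{MedCo} − 22)(292 − 4p_{MedCo} + 3p_{RxPlus}).
∂π/∂p_{MedCo} = 380 − 8p_{MedCo} + 3p_{RxPlus} = 0 ⇒ p_{MedCo} = 47.5 + 0.375p_{RxPlus}.
By symmetry p_{RxPlus} = p_{MedCo}; substituting into the reaction function, 0.625p_{MedCo} = 47.5 and p_{MedCo} = 76.
q_{MedCo} = 292 − 4·76 + 3·76 = 216.
Profit = (76 − 22)·216 = 11664.

11664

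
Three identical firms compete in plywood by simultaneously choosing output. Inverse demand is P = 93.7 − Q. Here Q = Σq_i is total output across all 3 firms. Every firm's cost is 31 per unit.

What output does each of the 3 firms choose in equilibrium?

A representative firm's profit is π_i = q_i(93.7 − Q) − 31q_i, with Q = q_i + Σ_{j≠i} q_j.
First-order condition: 62.7 − 2q_i − Σ_{j≠i} q_j = 0.
Imposing symmetry (q_j = q for all j) turns Σ_{j≠i} q_j into 2q, so 62.7 = 4q and q = 15.675.

15.675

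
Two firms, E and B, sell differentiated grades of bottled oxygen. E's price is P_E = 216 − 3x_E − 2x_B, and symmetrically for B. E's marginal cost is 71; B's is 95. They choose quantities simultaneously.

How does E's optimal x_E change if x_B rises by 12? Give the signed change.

Firm E's profit: π = x_E(216 − 3x_E − 2x_B) − 71x_E.
∂π/∂x_E = 145 − 6x_E − 2x_B = 0 ⇒ x_E = 145/6 − (1/3)x_B.
The reaction-function slope is −1/3, so a 12-unit rise in x_B moves x_E by −1/3 × 12 = −4. E's best response falls — the actions are strategic substitutes.

-4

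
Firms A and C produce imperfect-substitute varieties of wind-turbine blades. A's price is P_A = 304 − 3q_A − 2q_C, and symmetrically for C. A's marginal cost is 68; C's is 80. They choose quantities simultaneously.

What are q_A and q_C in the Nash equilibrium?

30.25, 27.25

Firm A's profit: π = q_A(304 − 3q_A − 2q_C) − 68q_A.
∂π/∂q_A = 236 − 6q_A − 2q_C = 0 ⇒ q_A = 118/3 − (1/3)q_C.
Similarly q_C = 112/3 − (1/3)q_A.
Substituting the second reaction function into the first: q_A = 118/3 − (1/3)(112/3 − (1/3)q_A), which gives (8/9)q_A = 242/9 ⇒ q_A = 30.25.
Then q_C = 112/3 − (1/3)·30.25 = 27.25.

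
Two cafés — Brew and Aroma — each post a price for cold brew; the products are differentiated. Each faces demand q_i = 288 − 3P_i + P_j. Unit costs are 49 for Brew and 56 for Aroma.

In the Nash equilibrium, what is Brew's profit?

Brew's profit: π = (P_{Brew} − 49)(288 − 3P_{Brew} + P_{Aroma}).
∂π/∂P_{Brew} = 435 − 6P_{Brew} + P_{Aroma} = 0 ⇒ P_{Brew} = 72.5 + (1/6)P_{Aroma}.
Similarly P_{Aroma} = 76 + (1/6)P_{Brew}.
Solving the two reaction functions simultaneously: (1 − (1/6)(1/6))P_{Brew} = 72.5 + (1/6)·76, so (35/36)P_{Brew} = 511/6 and P_{Brew} = 87.6.
Then P_{Aroma} = 76 + (1/6)·87.6 = 90.6.
q_{Brew} = 288 − 3·87.6 + 90.6 = 115.8.
Profit = (87.6 − 49)·115.8 = 4469.88.

4469.88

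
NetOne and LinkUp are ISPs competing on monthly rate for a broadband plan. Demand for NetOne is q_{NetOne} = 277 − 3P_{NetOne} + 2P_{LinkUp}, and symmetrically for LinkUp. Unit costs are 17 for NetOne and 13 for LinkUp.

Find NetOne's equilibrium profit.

NetOne's profit: π = (P_{NetOne} − 17)(277 − 3P_{NetOne} + 2P_{LinkUp}).
∂π/∂P_{NetOne} = 328 − 6P_{NetOne} + 2P_{LinkUp} = 0 ⇒ P_{NetOne} = 164/3 + (1/3)P_{LinkUp}.
Similarly P_{LinkUp} = 158/3 + (1/3)P_{NetOne}.
Solving the two reaction functions simultaneously: (1 − (1/3)(1/3))P_{NetOne} = 164/3 + (1/3)·(158/3), so (8/9)P_{NetOne} = 650/9 and P_{NetOne} = 81.25.
Then P_{LinkUp} = 158/3 + (1/3)·81.25 = 79.75.
q_{NetOne} = 277 − 3·81.25 + 2·79.75 = 192.75.
Profit = (81.25 − 17)·192.75 = 12384.1875.

12384.1875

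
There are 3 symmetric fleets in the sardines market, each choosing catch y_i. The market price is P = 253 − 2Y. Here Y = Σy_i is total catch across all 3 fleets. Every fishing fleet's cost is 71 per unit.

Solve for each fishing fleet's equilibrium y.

A representative fishing fleet's profit is π_i = y_i(253 − 2Y) − 71y_i, with Y = y_i + Σ_{j≠i} y_j.
First-order condition: 182 − 4y_i − 2Σ_{j≠i} y_j = 0.
Imposing symmetry (y_j = y for all j) turns Σ_{j≠i} y_j into 2y, so 182 = 8y and y = 22.75.

22.75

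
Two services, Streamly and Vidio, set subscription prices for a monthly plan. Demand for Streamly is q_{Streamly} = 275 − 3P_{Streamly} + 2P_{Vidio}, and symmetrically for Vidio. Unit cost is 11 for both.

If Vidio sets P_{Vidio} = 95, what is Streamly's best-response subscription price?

Streamly's profit: π = (P_{Streamly} − 11)(275 − 3P_{Streamly} + 2P_{Vidio}).
∂π/∂P_{Streamly} = 308 − 6P_{Streamly} + 2P_{Vidio} = 0 ⇒ P_{Streamly} = 154/3 + (1/3)P_{Vidio}.
At P_{Vidio} = 95: P_{Streamly} = 154/3 + (1/3)·95 = 83.

83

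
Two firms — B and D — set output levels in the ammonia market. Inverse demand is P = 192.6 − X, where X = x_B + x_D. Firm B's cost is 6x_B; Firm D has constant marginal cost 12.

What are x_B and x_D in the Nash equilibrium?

Firm B's profit: π = x_B(192.6 − (x_B + x_D)) − 6x_B.
∂π/∂x_B = 186.6 − 2x_B − x_D = 0, so x_B = 93.3 − 0.5x_D.
By the same steps for D: x_D = 90.3 − 0.5x_B.
Solving the two reaction functions simultaneously: (1 − (−0.5)(−0.5))x_B = 93.3 − 0.5·90.3, so 0.75x_B = 48.15 and x_B = 64.2.
Then x_D = 90.3 − 0.5·64.2 = 58.2.

64.2, 58.2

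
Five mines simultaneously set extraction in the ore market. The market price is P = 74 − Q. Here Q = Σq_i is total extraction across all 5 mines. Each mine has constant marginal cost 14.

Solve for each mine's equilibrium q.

10

A representative mine's profit is π_i = q_i(74 − Q) − 14q_i, with Q = q_i + Σ_{j≠i} q_j.
First-order condition: 60 − 2q_i − Σ_{j≠i} q_j = 0.
In a symmetric equilibrium every mine chooses the same q, so Σ_{j≠i} q_j = 4q. The condition becomes 60 − 6q = 0, giving q = 60/6 = 10.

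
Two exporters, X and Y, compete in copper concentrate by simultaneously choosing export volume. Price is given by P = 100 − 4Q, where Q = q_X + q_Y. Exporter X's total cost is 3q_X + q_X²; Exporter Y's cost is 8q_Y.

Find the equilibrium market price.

41.25

Exporter X's profit: π = q_X(100 − 4(q_X + q_Y)) − 3q_X − q_X².
∂π/∂q_X = 97 − 10q_X − 4q_Y = 0, so q_X = 9.7 − 0.4q_Y.
For Y: ∂π/∂q_Y = 92 − 8q_Y − 4q_X = 0 ⇒ q_Y = 11.5 − 0.5q_X.
Solving the two reaction functions simultaneously: (1 − (−0.4)(−0.5))q_X = 9.7 − 0.4·11.5, so 0.8q_X = 5.1 and q_X = 6.375.
Then q_Y = 11.5 − 0.5·6.375 = 8.3125.
Equilibrium price: P = 100 − 4·14.6875 = 41.25.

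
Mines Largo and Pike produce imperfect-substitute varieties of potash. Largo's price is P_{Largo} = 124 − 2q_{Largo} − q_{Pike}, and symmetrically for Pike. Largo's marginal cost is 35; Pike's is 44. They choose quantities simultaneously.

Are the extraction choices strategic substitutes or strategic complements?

Mine Largo's profit: π = q_{Largo}(124 − 2q_{Largo} − q_{Pike}) − 35q_{Largo}.
∂π/∂q_{Largo} = 89 − 4q_{Largo} − q_{Pike} = 0 ⇒ q_{Largo} = 22.25 − 0.25q_{Pike}.
The best-response slope dq_{Largo}/dq_{Pike} = −0.25 < 0: the reaction function is downward-sloping, so the choices are strategic substitutes.

strategic substitutes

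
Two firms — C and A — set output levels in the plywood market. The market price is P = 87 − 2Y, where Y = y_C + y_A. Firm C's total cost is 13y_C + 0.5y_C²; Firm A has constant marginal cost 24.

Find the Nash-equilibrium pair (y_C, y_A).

Firm C's profit: π = y_C(87 − 2(y_C + y_A)) − 13y_C − 0.5y_C².
∂π/∂y_C = 74 − 5y_C − 2y_A = 0, so y_C = 14.8 − 0.4y_A.
For A: ∂π/∂y_A = 63 − 4y_A − 2y_C = 0 ⇒ y_A = 15.75 − 0.5y_C.
Plugging y_A into C's best response: y_C = 14.8 − 0.4(15.75 − 0.5y_C) ⇒ 0.8y_C = 8.5, so y_C = 10.625.
Then y_A = 15.75 − 0.5·10.625 = 10.4375.

10.625, 10.4375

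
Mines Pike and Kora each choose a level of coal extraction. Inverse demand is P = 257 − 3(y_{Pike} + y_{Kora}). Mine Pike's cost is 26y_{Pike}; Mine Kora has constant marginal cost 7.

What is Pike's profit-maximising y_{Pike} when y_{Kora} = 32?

22.5

Mine Pike's profit: π = y_{Pike}(257 − 3(y_{Pike} + y_{Kora})) − 26y_{Pike}.
∂π/∂y_{Pike} = 231 − 6y_{Pike} − 3y_{Kora} = 0, so y_{Pike} = 38.5 − 0.5y_{Kora}.
At y_{Kora} = 32: y_{Pike} = 38.5 − 0.5·32 = 22.5.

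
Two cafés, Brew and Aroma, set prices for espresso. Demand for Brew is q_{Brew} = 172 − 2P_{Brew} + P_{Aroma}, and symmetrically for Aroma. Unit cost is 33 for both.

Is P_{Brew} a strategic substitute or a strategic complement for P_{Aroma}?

strategic complements

Brew's profit: π = (P_{Brew} − 33)(172 − 2P_{Brew} + P_{Aroma}).
∂π/∂P_{Brew} = 238 − 4P_{Brew} + P_{Aroma} = 0 ⇒ P_{Brew} = 59.5 + 0.25P_{Aroma}.
The best-response slope dP_{Brew}/dP_{Aroma} = 0.25 > 0: the reaction function is upward-sloping, so the choices are strategic complements.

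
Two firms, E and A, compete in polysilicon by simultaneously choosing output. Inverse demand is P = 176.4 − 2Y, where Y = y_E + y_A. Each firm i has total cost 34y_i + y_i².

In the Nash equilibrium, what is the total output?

Firm E's profit: π = y_E(176.4 − 2(y_E + y_A)) − 34y_E − y_E².
∂π/∂y_E = 142.4 − 6y_E − 2y_A = 0, so y_E = 356/15 − (1/3)y_A.
By symmetry y_A = y_E; substituting into the reaction function, (4/3)y_E = 356/15 and y_E = 17.8.
Total output: 17.8 + 17.8 = 35.6.

35.6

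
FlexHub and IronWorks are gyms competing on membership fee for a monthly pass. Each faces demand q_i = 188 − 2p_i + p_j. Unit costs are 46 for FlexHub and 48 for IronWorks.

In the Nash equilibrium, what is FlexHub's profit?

FlexHub's profit: π = (p_{FlexHub} − 46)(188 − 2p_{FlexHub} + p_{IronWorks}).
∂π/∂p_{FlexHub} = 280 − 4p_{FlexHub} + p_{IronWorks} = 0 ⇒ p_{FlexHub} = 70 + 0.25p_{IronWorks}.
Similarly p_{IronWorks} = 71 + 0.25p_{FlexHub}.
Substituting the second reaction function into the first: p_{FlexHub} = 70 + 0.25(71 + 0.25p_{FlexHub}), which gives 0.9375p_{FlexHub} = 87.75 ⇒ p_{FlexHub} = 93.6.
Then p_{IronWorks} = 71 + 0.25·93.6 = 94.4.
q_{FlexHub} = 188 − 2·93.6 + 94.4 = 95.2.
Profit = (93.6 − 46)·95.2 = 4531.52.

4531.52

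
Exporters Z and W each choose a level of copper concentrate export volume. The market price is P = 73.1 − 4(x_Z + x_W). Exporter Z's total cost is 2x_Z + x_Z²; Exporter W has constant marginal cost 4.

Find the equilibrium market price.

Exporter Z's profit: π = x_Z(73.1 − 4(x_Z + x_W)) − 2x_Z − x_Z².
∂π/∂x_Z = 71.1 − 10x_Z − 4x_W = 0, so x_Z = 7.11 − 0.4x_W.
For W: ∂π/∂x_W = 69.1 − 8x_W − 4x_Z = 0 ⇒ x_W = 8.6375 − 0.5x_Z.
Plugging x_W into Z's best response: x_Z = 7.11 − 0.4(8.6375 − 0.5x_Z) ⇒ 0.8x_Z = 3.655, so x_Z = 731/160.
Then x_W = 8.6375 − 0.5·(731/160) = 2033/320.
Equilibrium price: P = 73.1 − 4·(699/64) = 29.4125.

29.4125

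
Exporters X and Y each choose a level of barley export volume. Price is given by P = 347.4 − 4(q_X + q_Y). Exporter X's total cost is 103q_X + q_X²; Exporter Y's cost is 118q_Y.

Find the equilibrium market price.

200.275

Exporter X's profit: π = q_X(347.4 − 4(q_X + q_Y)) − 103q_X − q_X².
∂π/∂q_X = 244.4 − 10q_X − 4q_Y = 0, so q_X = 24.44 − 0.4q_Y.
For Y: ∂π/∂q_Y = 229.4 − 8q_Y − 4q_X = 0 ⇒ q_Y = 28.675 − 0.5q_X.
Solving the two reaction functions simultaneously: (1 − (−0.4)(−0.5))q_X = 24.44 − 0.4·28.675, so 0.8q_X = 12.97 and q_X = 16.2125.
Then q_Y = 28.675 − 0.5·16.2125 = 3291/160.
Equilibrium price: P = 347.4 − 4·(1177/32) = 200.275.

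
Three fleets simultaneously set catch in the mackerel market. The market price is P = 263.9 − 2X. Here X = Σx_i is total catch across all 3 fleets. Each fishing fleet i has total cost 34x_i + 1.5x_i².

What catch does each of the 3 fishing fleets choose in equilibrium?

20.9

A representative fishing fleet's profit is π_i = x_i(263.9 − 2X) − 34x_i − 1.5x_i², with X = x_i + Σ_{j≠i} x_j.
First-order condition: 229.9 − 7x_i − 2Σ_{j≠i} x_j = 0.
In a symmetric equilibrium every fishing fleet chooses the same x, so Σ_{j≠i} x_j = 2x. The condition becomes 229.9 − 11x = 0, giving x = 229.9/11 = 20.9.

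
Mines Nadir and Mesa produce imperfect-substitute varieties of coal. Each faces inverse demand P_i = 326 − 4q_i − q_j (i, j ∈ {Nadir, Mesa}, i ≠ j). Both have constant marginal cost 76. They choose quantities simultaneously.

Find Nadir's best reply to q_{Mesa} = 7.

Mine Nadir's profit: π = q_{Nadir}(326 − 4q_{Nadir} − q_{Mesa}) − 76q_{Nadir}.
∂π/∂q_{Nadir} = 250 − 8q_{Nadir} − q_{Mesa} = 0 ⇒ q_{Nadir} = 31.25 − 0.125q_{Mesa}.
At q_{Mesa} = 7: q_{Nadir} = 31.25 − 0.125·7 = 30.375.

30.375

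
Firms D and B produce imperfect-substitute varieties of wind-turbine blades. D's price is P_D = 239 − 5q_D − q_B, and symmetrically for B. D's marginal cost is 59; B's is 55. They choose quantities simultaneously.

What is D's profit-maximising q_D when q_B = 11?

Firm D's profit: π = q_D(239 − 5q_D − q_B) − 59q_D.
∂π/∂q_D = 180 − 10q_D − q_B = 0 ⇒ q_D = 18 − 0.1q_B.
At q_B = 11: q_D = 18 − 0.1·11 = 16.9.

16.9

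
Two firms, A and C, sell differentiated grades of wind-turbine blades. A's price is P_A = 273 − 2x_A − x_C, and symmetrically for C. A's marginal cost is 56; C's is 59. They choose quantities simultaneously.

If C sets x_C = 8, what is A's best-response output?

52.25

Firm A's profit: π = x_A(273 − 2x_A − x_C) − 56x_A.
∂π/∂x_A = 217 − 4x_A − x_C = 0 ⇒ x_A = 54.25 − 0.25x_C.
At x_C = 8: x_A = 54.25 − 0.25·8 = 52.25.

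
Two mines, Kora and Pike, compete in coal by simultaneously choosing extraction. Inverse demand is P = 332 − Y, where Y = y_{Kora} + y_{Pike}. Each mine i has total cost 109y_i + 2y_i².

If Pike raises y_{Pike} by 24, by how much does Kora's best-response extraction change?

Mine Kora's profit: π = y_{Kora}(332 − (y_{Kora} + y_{Pike})) − 109y_{Kora} − 2y_{Kora}².
∂π/∂y_{Kora} = 223 − 6y_{Kora} − y_{Pike} = 0, so y_{Kora} = 223/6 − (1/6)y_{Pike}.
The reaction-function slope is −1/6, so a 24-unit rise in y_{Pike} moves y_{Kora} by −1/6 × 24 = −4. Kora's best response falls — the actions are strategic substitutes.

-4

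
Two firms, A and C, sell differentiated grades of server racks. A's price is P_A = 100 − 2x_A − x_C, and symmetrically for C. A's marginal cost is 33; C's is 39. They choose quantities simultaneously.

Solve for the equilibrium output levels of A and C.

Firm A's profit: π = x_A(100 − 2x_A − x_C) − 33x_A.
∂π/∂x_A = 67 − 4x_A − x_C = 0 ⇒ x_A = 16.75 − 0.25x_C.
Similarly x_C = 15.25 − 0.25x_A.
Substituting the second reaction function into the first: x_A = 16.75 − 0.25(15.25 − 0.25x_A), which gives 0.9375x_A = 12.9375 ⇒ x_A = 13.8.
Then x_C = 15.25 − 0.25·13.8 = 11.8.

13.8, 11.8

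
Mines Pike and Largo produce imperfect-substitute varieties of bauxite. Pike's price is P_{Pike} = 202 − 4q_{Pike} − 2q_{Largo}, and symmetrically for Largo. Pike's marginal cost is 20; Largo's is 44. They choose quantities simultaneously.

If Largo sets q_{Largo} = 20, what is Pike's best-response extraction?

Mine Pike's profit: π = q_{Pike}(202 − 4q_{Pike} − 2q_{Largo}) − 20q_{Pike}.
∂π/∂q_{Pike} = 182 − 8q_{Pike} − 2q_{Largo} = 0 ⇒ q_{Pike} = 22.75 − 0.25q_{Largo}.
At q_{Largo} = 20: q_{Pike} = 22.75 − 0.25·20 = 17.75.

17.75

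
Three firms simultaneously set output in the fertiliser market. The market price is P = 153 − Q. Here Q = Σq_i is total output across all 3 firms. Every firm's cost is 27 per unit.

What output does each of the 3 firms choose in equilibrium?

31.5

A representative firm's profit is π_i = q_i(153 − Q) − 27q_i, with Q = q_i + Σ_{j≠i} q_j.
First-order condition: 126 − 2q_i − Σ_{j≠i} q_j = 0.
In a symmetric equilibrium every firm chooses the same q, so Σ_{j≠i} q_j = 2q. The condition becomes 126 − 4q = 0, giving q = 126/4 = 31.5.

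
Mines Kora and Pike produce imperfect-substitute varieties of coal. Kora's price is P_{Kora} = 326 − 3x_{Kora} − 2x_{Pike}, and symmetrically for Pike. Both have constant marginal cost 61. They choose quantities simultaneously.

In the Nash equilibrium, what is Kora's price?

Mine Kora's profit: π = x_{Kora}(326 − 3x_{Kora} − 2x_{Pike}) − 61x_{Kora}.
∂π/∂x_{Kora} = 265 − 6x_{Kora} − 2x_{Pike} = 0 ⇒ x_{Kora} = 265/6 − (1/3)x_{Pike}.
The game is symmetric, so in equilibrium x_{Pike} = x_{Kora}: the reaction function gives (4/3)x_{Kora} = 265/6, hence x_{Kora} = 33.125.
P_{Kora} = 326 − 3·33.125 − 2·33.125 = 160.375.

160.375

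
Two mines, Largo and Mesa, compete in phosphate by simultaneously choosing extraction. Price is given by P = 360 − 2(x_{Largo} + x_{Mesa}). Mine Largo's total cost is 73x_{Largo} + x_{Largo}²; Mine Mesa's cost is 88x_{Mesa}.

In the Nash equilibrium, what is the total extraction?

Mine Largo's profit: π = x_{Largo}(360 − 2(x_{Largo} + x_{Mesa})) − 73x_{Largo} − x_{Largo}².
∂π/∂x_{Largo} = 287 − 6x_{Largo} − 2x_{Mesa} = 0, so x_{Largo} = 287/6 − (1/3)x_{Mesa}.
For Mesa: ∂π/∂x_{Mesa} = 272 − 4x_{Mesa} − 2x_{Largo} = 0 ⇒ x_{Mesa} = 68 − 0.5x_{Largo}.
Solving the two reaction functions simultaneously: (1 − (−1/3)(−0.5))x_{Largo} = 287/6 − (1/3)·68, so (5/6)x_{Largo} = 151/6 and x_{Largo} = 30.2.
Then x_{Mesa} = 68 − 0.5·30.2 = 52.9.
Total extraction: 30.2 + 52.9 = 83.1.

83.1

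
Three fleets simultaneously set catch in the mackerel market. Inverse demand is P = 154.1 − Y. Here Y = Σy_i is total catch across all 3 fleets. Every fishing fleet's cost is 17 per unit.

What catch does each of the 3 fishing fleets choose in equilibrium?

34.275

A representative fishing fleet's profit is π_i = y_i(154.1 − Y) − 17y_i, with Y = y_i + Σ_{j≠i} y_j.
First-order condition: 137.1 − 2y_i − Σ_{j≠i} y_j = 0.
Imposing symmetry (y_j = y for all j) turns Σ_{j≠i} y_j into 2y, so 137.1 = 4y and y = 34.275.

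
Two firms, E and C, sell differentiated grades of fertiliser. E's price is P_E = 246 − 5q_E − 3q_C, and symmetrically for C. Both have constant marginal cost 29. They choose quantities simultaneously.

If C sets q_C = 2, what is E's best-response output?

Firm E's profit: π = q_E(246 − 5q_E − 3q_C) − 29q_E.
∂π/∂q_E = 217 − 10q_E − 3q_C = 0 ⇒ q_E = 21.7 − 0.3q_C.
At q_C = 2: q_E = 21.7 − 0.3·2 = 21.1.

21.1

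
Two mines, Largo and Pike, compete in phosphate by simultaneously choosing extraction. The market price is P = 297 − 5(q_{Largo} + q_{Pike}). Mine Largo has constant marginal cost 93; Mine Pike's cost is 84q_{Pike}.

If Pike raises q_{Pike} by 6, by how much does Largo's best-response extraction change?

-3

Mine Largo's profit: π = q_{Largo}(297 − 5(q_{Largo} + q_{Pike})) − 93q_{Largo}.
∂π/∂q_{Largo} = 204 − 10q_{Largo} − 5q_{Pike} = 0, so q_{Largo} = 20.4 − 0.5q_{Pike}.
The reaction-function slope is −0.5, so a 6-unit rise in q_{Pike} moves q_{Largo} by −0.5 × 6 = −3. Largo's best response falls — the actions are strategic substitutes.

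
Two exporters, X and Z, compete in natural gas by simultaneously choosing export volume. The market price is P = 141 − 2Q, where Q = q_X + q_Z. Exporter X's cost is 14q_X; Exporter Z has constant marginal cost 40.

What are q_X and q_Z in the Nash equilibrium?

Exporter X's profit: π = q_X(141 − 2(q_X + q_Z)) − 14q_X.
∂π/∂q_X = 127 − 4q_X − 2q_Z = 0, so q_X = 31.75 − 0.5q_Z.
By the same steps for Z: q_Z = 25.25 − 0.5q_X.
Substituting the second reaction function into the first: q_X = 31.75 − 0.5(25.25 − 0.5q_X), which gives 0.75q_X = 19.125 ⇒ q_X = 25.5.
Then q_Z = 25.25 − 0.5·25.5 = 12.5.

25.5, 12.5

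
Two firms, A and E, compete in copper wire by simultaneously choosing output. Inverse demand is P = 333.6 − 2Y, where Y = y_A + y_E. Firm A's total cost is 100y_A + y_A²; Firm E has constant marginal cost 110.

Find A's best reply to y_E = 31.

28.6

Firm A's profit: π = y_A(333.6 − 2(y_A + y_E)) − 100y_A − y_A².
∂π/∂y_A = 233.6 − 6y_A − 2y_E = 0, so y_A = 584/15 − (1/3)y_E.
At y_E = 31: y_A = 584/15 − (1/3)·31 = 28.6.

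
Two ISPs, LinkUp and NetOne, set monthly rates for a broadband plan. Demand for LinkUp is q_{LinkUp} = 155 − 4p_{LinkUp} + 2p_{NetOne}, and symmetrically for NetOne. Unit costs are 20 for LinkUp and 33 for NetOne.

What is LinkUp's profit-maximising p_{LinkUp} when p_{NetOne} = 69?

LinkUp's profit: π = (p_{LinkUp} − 20)(155 − 4p_{LinkUp} + 2p_{NetOne}).
∂π/∂p_{LinkUp} = 235 − 8p_{LinkUp} + 2p_{NetOne} = 0 ⇒ p_{LinkUp} = 29.375 + 0.25p_{NetOne}.
At p_{NetOne} = 69: p_{LinkUp} = 29.375 + 0.25·69 = 46.625.

46.625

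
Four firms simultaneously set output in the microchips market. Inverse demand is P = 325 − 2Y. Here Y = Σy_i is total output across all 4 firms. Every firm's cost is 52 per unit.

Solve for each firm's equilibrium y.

A representative firm's profit is π_i = y_i(325 − 2Y) − 52y_i, with Y = y_i + Σ_{j≠i} y_j.
First-order condition: 273 − 4y_i − 2Σ_{j≠i} y_j = 0.
In a symmetric equilibrium every firm chooses the same y, so Σ_{j≠i} y_j = 3y. The condition becomes 273 − 10y = 0, giving y = 273/10 = 27.3.

27.3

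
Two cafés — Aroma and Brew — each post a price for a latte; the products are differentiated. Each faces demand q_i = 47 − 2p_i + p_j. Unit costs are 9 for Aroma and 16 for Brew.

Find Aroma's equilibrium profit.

Aroma's profit: π = (p_{Aroma} − 9)(47 − 2p_{Aroma} + p_{Brew}).
∂π/∂p_{Aroma} = 65 − 4p_{Aroma} + p_{Brew} = 0 ⇒ p_{Aroma} = 16.25 + 0.25p_{Brew}.
Similarly p_{Brew} = 19.75 + 0.25p_{Aroma}.
Solving the two reaction functions simultaneously: (1 − (0.25)(0.25))p_{Aroma} = 16.25 + 0.25·19.75, so 0.9375p_{Aroma} = 21.1875 and p_{Aroma} = 22.6.
Then p_{Brew} = 19.75 + 0.25·22.6 = 25.4.
q_{Aroma} = 47 − 2·22.6 + 25.4 = 27.2.
Profit = (22.6 − 9)·27.2 = 369.92.

369.92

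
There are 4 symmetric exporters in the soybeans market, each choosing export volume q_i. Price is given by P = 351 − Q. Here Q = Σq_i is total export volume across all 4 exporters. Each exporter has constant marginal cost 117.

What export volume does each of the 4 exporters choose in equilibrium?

46.8

A representative exporter's profit is π_i = q_i(351 − Q) − 117q_i, with Q = q_i + Σ_{j≠i} q_j.
First-order condition: 234 − 2q_i − Σ_{j≠i} q_j = 0.
Imposing symmetry (q_j = q for all j) turns Σ_{j≠i} q_j into 3q, so 234 = 5q and q = 46.8.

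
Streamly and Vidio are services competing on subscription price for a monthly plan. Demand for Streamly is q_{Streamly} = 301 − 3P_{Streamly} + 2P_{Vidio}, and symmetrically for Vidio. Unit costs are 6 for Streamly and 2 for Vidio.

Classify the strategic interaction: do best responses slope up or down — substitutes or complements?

strategic complements

Streamly's profit: π = (P_{Streamly} − 6)(301 − 3P_{Streamly} + 2P_{Vidio}).
∂π/∂P_{Streamly} = 319 − 6P_{Streamly} + 2P_{Vidio} = 0 ⇒ P_{Streamly} = 319/6 + (1/3)P_{Vidio}.
The best-response slope dP_{Streamly}/dP_{Vidio} = 1/3 > 0: the reaction function is upward-sloping, so the choices are strategic complements.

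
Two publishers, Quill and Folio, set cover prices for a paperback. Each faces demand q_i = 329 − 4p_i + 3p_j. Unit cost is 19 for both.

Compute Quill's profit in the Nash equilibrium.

Quill's profit: π = (p_{Quill} − 19)(329 − 4p_{Quill} + 3p_{Folio}).
∂π/∂p_{Quill} = 405 − 8p_{Quill} + 3p_{Folio} = 0 ⇒ p_{Quill} = 50.625 + 0.375p_{Folio}.
Setting p_{Quill} = p_{Folio} in the reaction function: p_{Quill} = 50.625 + 0.375p_{Quill}, so p_{Quill} = 50.625 / 0.625 = 81.
q_{Quill} = 329 − 4·81 + 3·81 = 248.
Profit = (81 − 19)·248 = 15376.

15376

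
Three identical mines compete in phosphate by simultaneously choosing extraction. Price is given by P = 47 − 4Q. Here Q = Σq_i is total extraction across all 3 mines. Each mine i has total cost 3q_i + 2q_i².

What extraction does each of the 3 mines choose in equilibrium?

A representative mine's profit is π_i = q_i(47 − 4Q) − 3q_i − 2q_i², with Q = q_i + Σ_{j≠i} q_j.
First-order condition: 44 − 12q_i − 4Σ_{j≠i} q_j = 0.
Imposing symmetry (q_j = q for all j) turns Σ_{j≠i} q_j into 2q, so 44 = 20q and q = 2.2.

2.2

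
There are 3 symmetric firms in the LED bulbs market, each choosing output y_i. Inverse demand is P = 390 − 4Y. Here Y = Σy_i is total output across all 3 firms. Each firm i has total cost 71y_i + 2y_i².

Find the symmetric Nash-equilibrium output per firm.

15.95

A representative firm's profit is π_i = y_i(390 − 4Y) − 71y_i − 2y_i², with Y = y_i + Σ_{j≠i} y_j.
First-order condition: 319 − 12y_i − 4Σ_{j≠i} y_j = 0.
Imposing symmetry (y_j = y for all j) turns Σ_{j≠i} y_j into 2y, so 319 = 20y and y = 15.95.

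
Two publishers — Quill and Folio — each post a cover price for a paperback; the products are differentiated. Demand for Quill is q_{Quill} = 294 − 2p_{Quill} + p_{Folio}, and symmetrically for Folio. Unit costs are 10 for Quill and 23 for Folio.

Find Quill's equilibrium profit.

18585.92

Quill's profit: π = (p_{Quill} − 10)(294 − 2p_{Quill} + p_{Folio}).
∂π/∂p_{Quill} = 314 − 4p_{Quill} + p_{Folio} = 0 ⇒ p_{Quill} = 78.5 + 0.25p_{Folio}.
Similarly p_{Folio} = 85 + 0.25p_{Quill}.
Substituting the second reaction function into the first: p_{Quill} = 78.5 + 0.25(85 + 0.25p_{Quill}), which gives 0.9375p_{Quill} = 99.75 ⇒ p_{Quill} = 106.4.
Then p_{Folio} = 85 + 0.25·106.4 = 111.6.
q_{Quill} = 294 − 2·106.4 + 111.6 = 192.8.
Profit = (106.4 − 10)·192.8 = 18585.92.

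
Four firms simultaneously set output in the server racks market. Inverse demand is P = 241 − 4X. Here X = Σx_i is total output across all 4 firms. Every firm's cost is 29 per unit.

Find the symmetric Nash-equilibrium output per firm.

10.6

A representative firm's profit is π_i = x_i(241 − 4X) − 29x_i, with X = x_i + Σ_{j≠i} x_j.
First-order condition: 212 − 8x_i − 4Σ_{j≠i} x_j = 0.
With identical firms, set every x_j = x: then 212 − 8x − 12x = 0, i.e. x = 212/20 = 10.6.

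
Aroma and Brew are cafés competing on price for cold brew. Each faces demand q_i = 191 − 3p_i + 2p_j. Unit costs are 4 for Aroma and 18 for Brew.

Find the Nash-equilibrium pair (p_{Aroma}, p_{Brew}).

53.375, 58.625

Aroma's profit: π = (p_{Aroma} − 4)(191 − 3p_{Aroma} + 2p_{Brew}).
∂π/∂p_{Aroma} = 203 − 6p_{Aroma} + 2p_{Brew} = 0 ⇒ p_{Aroma} = 203/6 + (1/3)p_{Brew}.
Similarly p_{Brew} = 245/6 + (1/3)p_{Aroma}.
Substituting the second reaction function into the first: p_{Aroma} = 203/6 + (1/3)(245/6 + (1/3)p_{Aroma}), which gives (8/9)p_{Aroma} = 427/9 ⇒ p_{Aroma} = 53.375.
Then p_{Brew} = 245/6 + (1/3)·53.375 = 58.625.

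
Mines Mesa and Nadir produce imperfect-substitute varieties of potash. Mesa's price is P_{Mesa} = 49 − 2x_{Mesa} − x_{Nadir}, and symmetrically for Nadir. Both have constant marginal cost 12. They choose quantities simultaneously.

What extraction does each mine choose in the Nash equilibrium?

7.4

Mine Mesa's profit: π = x_{Mesa}(49 − 2x_{Mesa} − x_{Nadir}) − 12x_{Mesa}.
∂π/∂x_{Mesa} = 37 − 4x_{Mesa} − x_{Nadir} = 0 ⇒ x_{Mesa} = 9.25 − 0.25x_{Nadir}.
Setting x_{Mesa} = x_{Nadir} in the reaction function: x_{Mesa} = 9.25 − 0.25x_{Mesa}, so x_{Mesa} = 9.25 / 1.25 = 7.4.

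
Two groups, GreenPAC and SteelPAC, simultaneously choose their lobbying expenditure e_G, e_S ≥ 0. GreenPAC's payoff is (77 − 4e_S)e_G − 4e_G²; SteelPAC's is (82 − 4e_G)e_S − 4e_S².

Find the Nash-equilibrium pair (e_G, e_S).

6, 7.25

Expanding GreenPAC's payoff: 77e_G − 4e_Se_G − 4e_G².
∂π/∂e_G = 77 − 4e_S − 8e_G = 0, so e_G = 9.625 − 0.5e_S.
Likewise for SteelPAC: e_S = 10.25 − 0.5e_G.
Substituting the second reaction function into the first: e_G = 9.625 − 0.5(10.25 − 0.5e_G), which gives 0.75e_G = 4.5 ⇒ e_G = 6.
Then e_S = 10.25 − 0.5·6 = 7.25.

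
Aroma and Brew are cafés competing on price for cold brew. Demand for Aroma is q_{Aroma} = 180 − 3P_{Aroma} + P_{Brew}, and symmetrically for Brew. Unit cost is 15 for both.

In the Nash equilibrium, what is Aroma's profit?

2700

Aroma's profit: π = (P_{Aroma} − 15)(180 − 3P_{Aroma} + P_{Brew}).
∂π/∂P_{Aroma} = 225 − 6P_{Aroma} + P_{Brew} = 0 ⇒ P_{Aroma} = 37.5 + (1/6)P_{Brew}.
The game is symmetric, so in equilibrium P_{Brew} = P_{Aroma}: the reaction function gives (5/6)P_{Aroma} = 37.5, hence P_{Aroma} = 45.
q_{Aroma} = 180 − 3·45 + 45 = 90.
Profit = (45 − 15)·90 = 2700.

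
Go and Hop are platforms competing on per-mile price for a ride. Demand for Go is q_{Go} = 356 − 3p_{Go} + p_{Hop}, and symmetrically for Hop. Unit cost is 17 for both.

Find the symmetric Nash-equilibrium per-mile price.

Go's profit: π = (p_{Go} − 17)(356 − 3p_{Go} + p_{Hop}).
∂π/∂p_{Go} = 407 − 6p_{Go} + p_{Hop} = 0 ⇒ p_{Go} = 407/6 + (1/6)p_{Hop}.
The game is symmetric, so in equilibrium p_{Hop} = p_{Go}: the reaction function gives (5/6)p_{Go} = 407/6, hence p_{Go} = 81.4.

81.4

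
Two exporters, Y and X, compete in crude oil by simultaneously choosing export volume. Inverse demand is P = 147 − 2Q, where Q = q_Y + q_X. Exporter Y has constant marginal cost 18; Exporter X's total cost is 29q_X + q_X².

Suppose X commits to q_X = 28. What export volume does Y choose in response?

18.25

Exporter Y's profit: π = q_Y(147 − 2(q_Y + q_X)) − 18q_Y.
∂π/∂q_Y = 129 − 4q_Y − 2q_X = 0, so q_Y = 32.25 − 0.5q_X.
At q_X = 28: q_Y = 32.25 − 0.5·28 = 18.25.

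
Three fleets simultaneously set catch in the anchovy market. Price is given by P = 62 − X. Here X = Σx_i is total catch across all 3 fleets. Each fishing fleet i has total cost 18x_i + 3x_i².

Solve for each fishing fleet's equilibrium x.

A representative fishing fleet's profit is π_i = x_i(62 − X) − 18x_i − 3x_i², with X = x_i + Σ_{j≠i} x_j.
First-order condition: 44 − 8x_i − Σ_{j≠i} x_j = 0.
Imposing symmetry (x_j = x for all j) turns Σ_{j≠i} x_j into 2x, so 44 = 10x and x = 4.4.

4.4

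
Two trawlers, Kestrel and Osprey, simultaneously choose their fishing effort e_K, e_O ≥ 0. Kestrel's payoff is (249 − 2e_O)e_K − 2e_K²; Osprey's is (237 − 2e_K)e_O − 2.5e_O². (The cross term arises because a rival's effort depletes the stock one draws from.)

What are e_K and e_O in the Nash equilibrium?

Expanding Kestrel's payoff: 249e_K − 2e_Oe_K − 2e_K².
∂π/∂e_K = 249 − 2e_O − 4e_K = 0, so e_K = 62.25 − 0.5e_O.
Likewise for Osprey: e_O = 47.4 − 0.4e_K.
Substituting the second reaction function into the first: e_K = 62.25 − 0.5(47.4 − 0.4e_K), which gives 0.8e_K = 38.55 ⇒ e_K = 48.1875.
Then e_O = 47.4 − 0.4·48.1875 = 28.125.

48.1875, 28.125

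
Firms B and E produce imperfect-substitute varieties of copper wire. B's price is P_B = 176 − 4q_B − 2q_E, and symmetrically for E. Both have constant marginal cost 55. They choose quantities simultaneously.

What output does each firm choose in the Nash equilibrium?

12.1

Firm B's profit: π = q_B(176 − 4q_B − 2q_E) − 55q_B.
∂π/∂q_B = 121 − 8q_B − 2q_E = 0 ⇒ q_B = 15.125 − 0.25q_E.
By symmetry q_E = q_B; substituting into the reaction function, 1.25q_B = 15.125 and q_B = 12.1.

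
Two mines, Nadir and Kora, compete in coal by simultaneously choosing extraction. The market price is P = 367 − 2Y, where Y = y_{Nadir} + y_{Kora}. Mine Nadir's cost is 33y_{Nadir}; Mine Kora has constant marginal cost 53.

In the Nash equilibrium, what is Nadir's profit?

6962

Mine Nadir's profit: π = y_{Nadir}(367 − 2(y_{Nadir} + y_{Kora})) − 33y_{Nadir}.
∂π/∂y_{Nadir} = 334 − 4y_{Nadir} − 2y_{Kora} = 0, so y_{Nadir} = 83.5 − 0.5y_{Kora}.
By the same steps for Kora: y_{Kora} = 78.5 − 0.5y_{Nadir}.
Substituting the second reaction function into the first: y_{Nadir} = 83.5 − 0.5(78.5 − 0.5y_{Nadir}), which gives 0.75y_{Nadir} = 44.25 ⇒ y_{Nadir} = 59.
Then y_{Kora} = 78.5 − 0.5·59 = 49.
Price P = 367 − 2·108 = 151.
Nadir's profit: (151 − 33)·59 = 6962.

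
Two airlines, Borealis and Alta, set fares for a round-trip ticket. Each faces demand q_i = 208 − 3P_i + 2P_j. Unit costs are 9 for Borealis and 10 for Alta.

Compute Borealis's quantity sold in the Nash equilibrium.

Borealis's profit: π = (P_{Borealis} − 9)(208 − 3P_{Borealis} + 2P_{Alta}).
∂π/∂P_{Borealis} = 235 − 6P_{Borealis} + 2P_{Alta} = 0 ⇒ P_{Borealis} = 235/6 + (1/3)P_{Alta}.
Similarly P_{Alta} = 119/3 + (1/3)P_{Borealis}.
Substituting the second reaction function into the first: P_{Borealis} = 235/6 + (1/3)(119/3 + (1/3)P_{Borealis}), which gives (8/9)P_{Borealis} = 943/18 ⇒ P_{Borealis} = 58.9375.
Then P_{Alta} = 119/3 + (1/3)·58.9375 = 59.3125.
q_{Borealis} = 208 − 3·58.9375 + 2·59.3125 = 149.8125.

149.8125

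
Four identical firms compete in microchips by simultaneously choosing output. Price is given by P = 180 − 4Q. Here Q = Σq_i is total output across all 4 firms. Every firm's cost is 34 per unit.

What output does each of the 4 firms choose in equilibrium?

A representative firm's profit is π_i = q_i(180 − 4Q) − 34q_i, with Q = q_i + Σ_{j≠i} q_j.
First-order condition: 146 − 8q_i − 4Σ_{j≠i} q_j = 0.
In a symmetric equilibrium every firm chooses the same q, so Σ_{j≠i} q_j = 3q. The condition becomes 146 − 20q = 0, giving q = 146/20 = 7.3.

7.3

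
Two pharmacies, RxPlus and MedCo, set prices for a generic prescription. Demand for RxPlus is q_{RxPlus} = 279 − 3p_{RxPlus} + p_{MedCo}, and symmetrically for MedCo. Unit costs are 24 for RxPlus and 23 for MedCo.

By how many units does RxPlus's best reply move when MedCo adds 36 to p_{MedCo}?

6

RxPlus's profit: π = (p_{RxPlus} − 24)(279 − 3p_{RxPlus} + p_{MedCo}).
∂π/∂p_{RxPlus} = 351 − 6p_{RxPlus} + p_{MedCo} = 0 ⇒ p_{RxPlus} = 58.5 + (1/6)p_{MedCo}.
The reaction-function slope is 1/6, so a 36-unit rise in p_{MedCo} moves p_{RxPlus} by 1/6 × 36 = 6. RxPlus's best response rises — the actions are strategic complements.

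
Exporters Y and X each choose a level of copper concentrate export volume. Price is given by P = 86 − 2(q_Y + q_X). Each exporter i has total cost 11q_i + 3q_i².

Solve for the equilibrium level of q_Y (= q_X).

Exporter Y's profit: π = q_Y(86 − 2(q_Y + q_X)) − 11q_Y − 3q_Y².
∂π/∂q_Y = 75 − 10q_Y − 2q_X = 0, so q_Y = 7.5 − 0.2q_X.
Setting q_Y = q_X in the reaction function: q_Y = 7.5 − 0.2q_Y, so q_Y = 7.5 / 1.2 = 6.25.

6.25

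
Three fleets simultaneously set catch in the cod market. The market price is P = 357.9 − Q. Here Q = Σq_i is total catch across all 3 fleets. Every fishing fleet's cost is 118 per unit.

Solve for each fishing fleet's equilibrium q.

A representative fishing fleet's profit is π_i = q_i(357.9 − Q) − 118q_i, with Q = q_i + Σ_{j≠i} q_j.
First-order condition: 239.9 − 2q_i − Σ_{j≠i} q_j = 0.
With identical fishing fleets, set every q_j = q: then 239.9 − 2q − 2q = 0, i.e. q = 239.9/4 = 59.975.

59.975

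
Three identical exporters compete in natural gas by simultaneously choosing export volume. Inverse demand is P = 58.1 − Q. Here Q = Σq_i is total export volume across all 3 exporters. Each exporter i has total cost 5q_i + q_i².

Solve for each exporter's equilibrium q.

A representative exporter's profit is π_i = q_i(58.1 − Q) − 5q_i − q_i², with Q = q_i + Σ_{j≠i} q_j.
First-order condition: 53.1 − 4q_i − Σ_{j≠i} q_j = 0.
Imposing symmetry (q_j = q for all j) turns Σ_{j≠i} q_j into 2q, so 53.1 = 6q and q = 8.85.

8.85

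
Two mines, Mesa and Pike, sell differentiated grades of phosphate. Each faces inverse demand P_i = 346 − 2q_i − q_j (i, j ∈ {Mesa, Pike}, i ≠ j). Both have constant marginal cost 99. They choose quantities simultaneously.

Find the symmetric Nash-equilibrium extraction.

49.4

Mine Mesa's profit: π = q_{Mesa}(346 − 2q_{Mesa} − q_{Pike}) − 99q_{Mesa}.
∂π/∂q_{Mesa} = 247 − 4q_{Mesa} − q_{Pike} = 0 ⇒ q_{Mesa} = 61.75 − 0.25q_{Pike}.
The game is symmetric, so in equilibrium q_{Pike} = q_{Mesa}: the reaction function gives 1.25q_{Mesa} = 61.75, hence q_{Mesa} = 49.4.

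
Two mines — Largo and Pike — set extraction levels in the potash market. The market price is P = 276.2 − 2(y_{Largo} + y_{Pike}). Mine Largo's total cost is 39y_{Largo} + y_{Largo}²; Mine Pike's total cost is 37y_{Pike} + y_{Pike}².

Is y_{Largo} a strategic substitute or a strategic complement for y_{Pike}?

Mine Largo's profit: π = y_{Largo}(276.2 − 2(y_{Largo} + y_{Pike})) − 39y_{Largo} − y_{Largo}².
∂π/∂y_{Largo} = 237.2 − 6y_{Largo} − 2y_{Pike} = 0, so y_{Largo} = 593/15 − (1/3)y_{Pike}.
The best-response slope dy_{Largo}/dy_{Pike} = −1/3 < 0: the reaction function is downward-sloping, so the choices are strategic substitutes.

strategic substitutes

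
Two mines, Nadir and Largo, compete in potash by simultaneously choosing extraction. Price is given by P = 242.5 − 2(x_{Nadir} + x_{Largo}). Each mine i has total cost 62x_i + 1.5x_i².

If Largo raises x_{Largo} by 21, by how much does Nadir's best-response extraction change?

Mine Nadir's profit: π = x_{Nadir}(242.5 − 2(x_{Nadir} + x_{Largo})) − 62x_{Nadir} − 1.5x_{Nadir}².
∂π/∂x_{Nadir} = 180.5 − 7x_{Nadir} − 2x_{Largo} = 0, so x_{Nadir} = 361/14 − (2/7)x_{Largo}.
The reaction-function slope is −2/7, so a 21-unit rise in x_{Largo} moves x_{Nadir} by −2/7 × 21 = −6. Nadir's best response falls — the actions are strategic substitutes.

-6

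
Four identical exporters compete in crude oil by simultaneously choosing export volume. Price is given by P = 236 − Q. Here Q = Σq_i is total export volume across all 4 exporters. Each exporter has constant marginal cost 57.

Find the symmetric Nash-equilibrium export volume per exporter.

35.8

A representative exporter's profit is π_i = q_i(236 − Q) − 57q_i, with Q = q_i + Σ_{j≠i} q_j.
First-order condition: 179 − 2q_i − Σ_{j≠i} q_j = 0.
Imposing symmetry (q_j = q for all j) turns Σ_{j≠i} q_j into 3q, so 179 = 5q and q = 35.8.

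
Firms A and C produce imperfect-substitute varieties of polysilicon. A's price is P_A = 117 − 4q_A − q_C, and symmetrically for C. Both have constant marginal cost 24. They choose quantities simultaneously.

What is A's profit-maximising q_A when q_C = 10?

10.375

Firm A's profit: π = q_A(117 − 4q_A − q_C) − 24q_A.
∂π/∂q_A = 93 − 8q_A − q_C = 0 ⇒ q_A = 11.625 − 0.125q_C.
At q_C = 10: q_A = 11.625 − 0.125·10 = 10.375.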